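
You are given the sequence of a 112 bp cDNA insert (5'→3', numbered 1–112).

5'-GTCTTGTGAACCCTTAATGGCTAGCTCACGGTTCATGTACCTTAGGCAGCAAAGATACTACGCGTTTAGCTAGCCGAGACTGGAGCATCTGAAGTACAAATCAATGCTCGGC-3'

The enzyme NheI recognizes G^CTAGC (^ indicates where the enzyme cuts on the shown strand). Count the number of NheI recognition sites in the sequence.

2

GCTAGC occurs starting at positions 20, 69.
NheI cuts at 2 sites.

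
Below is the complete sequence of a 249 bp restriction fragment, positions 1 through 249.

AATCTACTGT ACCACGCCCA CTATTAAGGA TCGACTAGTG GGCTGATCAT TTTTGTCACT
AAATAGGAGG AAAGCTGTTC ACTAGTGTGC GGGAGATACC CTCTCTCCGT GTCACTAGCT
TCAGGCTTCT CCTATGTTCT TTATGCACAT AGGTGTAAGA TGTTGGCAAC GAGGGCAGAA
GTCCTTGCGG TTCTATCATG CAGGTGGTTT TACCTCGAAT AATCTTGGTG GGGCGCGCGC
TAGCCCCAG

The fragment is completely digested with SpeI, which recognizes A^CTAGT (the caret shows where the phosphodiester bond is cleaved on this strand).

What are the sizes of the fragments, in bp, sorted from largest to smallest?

168, 47, 34 bp

SpeI sites (ACTAGT) start at positions 34, 81.
SpeI cuts after the first base of each site, so after positions 34, 81.
Linear molecule, 2 cuts → 3 fragments:
  1–34 → 34 bp
  35–81 → 47 bp
  82–249 → 168 bp
Sorted largest to smallest: 168, 47, 34 bp.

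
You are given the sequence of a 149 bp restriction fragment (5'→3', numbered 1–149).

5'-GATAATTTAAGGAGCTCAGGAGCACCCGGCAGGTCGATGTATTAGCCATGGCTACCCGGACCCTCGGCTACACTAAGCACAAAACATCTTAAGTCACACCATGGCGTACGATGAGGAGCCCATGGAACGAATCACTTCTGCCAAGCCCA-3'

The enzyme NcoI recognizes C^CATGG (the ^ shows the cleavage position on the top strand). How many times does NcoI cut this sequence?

3

CCATGG occurs starting at positions 46, 99, 120.
NcoI cuts at 3 sites.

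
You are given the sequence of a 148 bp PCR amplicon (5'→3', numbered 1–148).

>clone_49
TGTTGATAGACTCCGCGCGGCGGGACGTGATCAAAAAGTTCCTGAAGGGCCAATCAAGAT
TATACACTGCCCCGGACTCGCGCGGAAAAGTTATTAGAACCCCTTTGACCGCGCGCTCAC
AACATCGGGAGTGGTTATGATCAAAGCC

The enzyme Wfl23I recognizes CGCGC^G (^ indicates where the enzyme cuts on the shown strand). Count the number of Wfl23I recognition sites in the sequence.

CGCGCG occurs starting at positions 14, 79, 110.
Wfl23I cuts at 3 sites.

3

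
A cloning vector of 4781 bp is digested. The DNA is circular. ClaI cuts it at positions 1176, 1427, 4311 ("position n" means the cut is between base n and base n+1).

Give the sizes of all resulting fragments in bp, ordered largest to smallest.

Circular molecule, 3 cuts → 3 fragments:
  1427 − 1176 = 251 bp
  4311 − 1427 = 2884 bp
  wrap: 4781 − 4311 + 1176 = 1646 bp
Sorted largest to smallest: 2884, 1646, 251 bp.

2884, 1646, 251 bp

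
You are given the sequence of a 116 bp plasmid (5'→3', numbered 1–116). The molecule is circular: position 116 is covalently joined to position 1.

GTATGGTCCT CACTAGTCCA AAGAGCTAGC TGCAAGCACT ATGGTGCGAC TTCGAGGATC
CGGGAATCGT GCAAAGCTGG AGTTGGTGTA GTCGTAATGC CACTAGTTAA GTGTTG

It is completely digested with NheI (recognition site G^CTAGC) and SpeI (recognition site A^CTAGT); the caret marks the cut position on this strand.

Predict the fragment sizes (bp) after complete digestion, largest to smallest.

The NheI site (GCTAGC) starts at position 25.
NheI cuts after the first base of each site, so after position 25.
SpeI sites (ACTAGT) start at positions 12, 102.
SpeI cuts after the first base of each site, so after positions 12, 102.
Combined cut positions: 12, 25, 102.
Circular molecule, 3 cuts → 3 fragments:
  13–25 → 13 bp
  26–102 → 77 bp
  103–116 then 1–12 → 14 + 12 = 26 bp
Sorted largest to smallest: 77, 26, 13 bp.

77, 26, 13 bp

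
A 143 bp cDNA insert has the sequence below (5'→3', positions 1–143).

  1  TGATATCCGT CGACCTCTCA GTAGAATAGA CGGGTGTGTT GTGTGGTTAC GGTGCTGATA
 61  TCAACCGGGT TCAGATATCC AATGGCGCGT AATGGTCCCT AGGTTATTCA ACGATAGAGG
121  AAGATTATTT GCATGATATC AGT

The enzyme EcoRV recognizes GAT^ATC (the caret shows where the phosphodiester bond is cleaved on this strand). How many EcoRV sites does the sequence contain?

GATATC occurs starting at positions 2, 57, 74, 135.
EcoRV cuts at 4 sites.

4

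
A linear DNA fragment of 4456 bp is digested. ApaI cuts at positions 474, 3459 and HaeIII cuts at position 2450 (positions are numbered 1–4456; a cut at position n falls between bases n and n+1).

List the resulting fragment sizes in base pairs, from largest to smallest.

Combined cut positions (sorted): 474, 2450, 3459.
Linear molecule, 3 cuts → 4 fragments:
  474 − 0 = 474 bp
  2450 − 474 = 1976 bp
  3459 − 2450 = 1009 bp
  4456 − 3459 = 997 bp
Sorted largest to smallest: 1976, 1009, 997, 474 bp.

1976, 1009, 997, 474 bp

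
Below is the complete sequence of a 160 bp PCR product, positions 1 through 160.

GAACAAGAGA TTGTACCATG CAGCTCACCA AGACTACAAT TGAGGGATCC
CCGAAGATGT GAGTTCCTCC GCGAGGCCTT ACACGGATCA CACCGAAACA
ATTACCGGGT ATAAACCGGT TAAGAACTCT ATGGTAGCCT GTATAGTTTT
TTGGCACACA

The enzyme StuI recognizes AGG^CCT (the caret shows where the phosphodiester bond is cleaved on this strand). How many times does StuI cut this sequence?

AGGCCT occurs starting at position 74.
StuI cuts at 1 site.

1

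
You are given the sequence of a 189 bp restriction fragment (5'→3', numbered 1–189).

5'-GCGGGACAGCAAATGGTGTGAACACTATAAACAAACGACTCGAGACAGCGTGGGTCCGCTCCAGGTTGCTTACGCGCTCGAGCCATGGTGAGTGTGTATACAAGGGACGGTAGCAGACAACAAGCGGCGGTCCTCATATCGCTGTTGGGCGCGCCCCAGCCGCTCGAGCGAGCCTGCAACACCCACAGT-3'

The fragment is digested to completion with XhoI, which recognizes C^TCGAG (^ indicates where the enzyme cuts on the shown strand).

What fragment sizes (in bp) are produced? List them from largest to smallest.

XhoI sites (CTCGAG) start at positions 39, 77, 163.
XhoI cuts after the first base of each site, so after positions 39, 77, 163.
Linear molecule, 3 cuts → 4 fragments:
  1–39 → 39 bp
  40–77 → 38 bp
  78–163 → 86 bp
  164–189 → 26 bp
Sorted largest to smallest: 86, 39, 38, 26 bp.

86, 39, 38, 26 bp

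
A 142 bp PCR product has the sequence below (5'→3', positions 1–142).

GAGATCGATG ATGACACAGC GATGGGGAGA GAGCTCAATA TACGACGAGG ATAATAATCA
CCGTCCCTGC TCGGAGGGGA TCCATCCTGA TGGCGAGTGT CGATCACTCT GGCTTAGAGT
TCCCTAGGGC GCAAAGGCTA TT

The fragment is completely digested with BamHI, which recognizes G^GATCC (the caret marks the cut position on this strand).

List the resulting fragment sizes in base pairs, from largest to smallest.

78, 64 bp

The BamHI site (GGATCC) starts at position 78.
BamHI cuts after the first base of each site, so after position 78.
Linear molecule, 1 cut → 2 fragments:
  1–78 → 78 bp
  79–142 → 64 bp
Sorted largest to smallest: 78, 64 bp.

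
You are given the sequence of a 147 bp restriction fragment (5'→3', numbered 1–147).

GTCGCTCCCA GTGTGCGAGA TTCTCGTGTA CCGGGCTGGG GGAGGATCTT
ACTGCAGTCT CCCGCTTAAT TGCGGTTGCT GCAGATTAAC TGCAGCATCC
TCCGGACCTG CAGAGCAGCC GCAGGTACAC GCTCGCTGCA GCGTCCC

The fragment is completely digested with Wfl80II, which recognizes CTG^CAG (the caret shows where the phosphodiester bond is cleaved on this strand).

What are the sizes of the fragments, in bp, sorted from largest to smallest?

54, 28, 27, 18, 11, 9 bp

Wfl80II sites (CTGCAG) start at positions 52, 79, 90, 108, 136.
Wfl80II cuts after base 3 of each site, so after positions 54, 81, 92, 110, 138.
Linear molecule, 5 cuts → 6 fragments:
  1–54 → 54 bp
  55–81 → 27 bp
  82–92 → 11 bp
  93–110 → 18 bp
  111–138 → 28 bp
  139–147 → 9 bp
Sorted largest to smallest: 54, 28, 27, 18, 11, 9 bp.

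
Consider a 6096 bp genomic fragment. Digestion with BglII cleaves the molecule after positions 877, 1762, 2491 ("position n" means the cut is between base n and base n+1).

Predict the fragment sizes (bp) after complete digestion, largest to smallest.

3605, 885, 877, 729 bp

Linear molecule, 3 cuts → 4 fragments:
  877 − 0 = 877 bp
  1762 − 877 = 885 bp
  2491 − 1762 = 729 bp
  6096 − 2491 = 3605 bp
Sorted largest to smallest: 3605, 885, 877, 729 bp.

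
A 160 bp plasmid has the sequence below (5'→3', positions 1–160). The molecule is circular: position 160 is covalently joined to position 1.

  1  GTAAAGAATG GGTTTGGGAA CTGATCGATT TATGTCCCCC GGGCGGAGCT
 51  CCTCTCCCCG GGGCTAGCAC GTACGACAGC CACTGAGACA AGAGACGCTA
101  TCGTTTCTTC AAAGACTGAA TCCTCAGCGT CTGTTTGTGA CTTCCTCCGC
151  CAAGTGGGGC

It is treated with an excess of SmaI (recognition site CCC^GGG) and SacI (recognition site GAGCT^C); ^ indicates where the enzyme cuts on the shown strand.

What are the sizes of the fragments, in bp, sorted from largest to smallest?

141, 10, 9 bp

SmaI sites (CCCGGG) start at positions 38, 57.
SmaI cuts after base 3 of each site, so after positions 40, 59.
The SacI site (GAGCTC) starts at position 46.
SacI cuts after base 5 of each site (before the last base), so after position 50.
Combined cut positions: 40, 50, 59.
Circular molecule, 3 cuts → 3 fragments:
  41–50 → 10 bp
  51–59 → 9 bp
  60–160 then 1–40 → 101 + 40 = 141 bp
Sorted largest to smallest: 141, 10, 9 bp.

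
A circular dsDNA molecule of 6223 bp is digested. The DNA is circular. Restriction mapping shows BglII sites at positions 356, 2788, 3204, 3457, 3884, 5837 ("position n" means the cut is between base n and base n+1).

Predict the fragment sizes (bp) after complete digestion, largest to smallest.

Circular molecule, 6 cuts → 6 fragments:
  2788 − 356 = 2432 bp
  3204 − 2788 = 416 bp
  3457 − 3204 = 253 bp
  3884 − 3457 = 427 bp
  5837 − 3884 = 1953 bp
  wrap: 6223 − 5837 + 356 = 742 bp
Sorted largest to smallest: 2432, 1953, 742, 427, 416, 253 bp.

2432, 1953, 742, 427, 416, 253 bp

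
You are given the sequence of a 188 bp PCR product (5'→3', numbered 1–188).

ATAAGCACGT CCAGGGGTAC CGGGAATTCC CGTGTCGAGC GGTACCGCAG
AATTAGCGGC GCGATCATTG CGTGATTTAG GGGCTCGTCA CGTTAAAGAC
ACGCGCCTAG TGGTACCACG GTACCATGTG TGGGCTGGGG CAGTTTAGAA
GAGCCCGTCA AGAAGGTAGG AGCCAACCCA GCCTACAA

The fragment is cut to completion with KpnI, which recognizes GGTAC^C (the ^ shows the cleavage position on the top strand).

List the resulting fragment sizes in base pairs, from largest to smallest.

KpnI sites (GGTACC) start at positions 16, 41, 112, 120.
KpnI cuts after base 5 of each site (before the last base), so after positions 20, 45, 116, 124.
Linear molecule, 4 cuts → 5 fragments:
  1–20 → 20 bp
  21–45 → 25 bp
  46–116 → 71 bp
  117–124 → 8 bp
  125–188 → 64 bp
Sorted largest to smallest: 71, 64, 25, 20, 8 bp.

71, 64, 25, 20, 8 bp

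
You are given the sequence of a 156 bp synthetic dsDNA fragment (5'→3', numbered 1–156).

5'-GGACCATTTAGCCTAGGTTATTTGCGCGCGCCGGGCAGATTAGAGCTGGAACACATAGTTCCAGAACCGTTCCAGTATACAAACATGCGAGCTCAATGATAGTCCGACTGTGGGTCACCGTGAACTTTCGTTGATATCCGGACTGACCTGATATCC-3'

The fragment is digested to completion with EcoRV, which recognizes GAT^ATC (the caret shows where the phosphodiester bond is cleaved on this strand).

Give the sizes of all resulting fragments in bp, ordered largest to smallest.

135, 17, 4 bp

EcoRV sites (GATATC) start at positions 133, 150.
EcoRV cuts after base 3 of each site, so after positions 135, 152.
Linear molecule, 2 cuts → 3 fragments:
  1–135 → 135 bp
  136–152 → 17 bp
  153–156 → 4 bp
Sorted largest to smallest: 135, 17, 4 bp.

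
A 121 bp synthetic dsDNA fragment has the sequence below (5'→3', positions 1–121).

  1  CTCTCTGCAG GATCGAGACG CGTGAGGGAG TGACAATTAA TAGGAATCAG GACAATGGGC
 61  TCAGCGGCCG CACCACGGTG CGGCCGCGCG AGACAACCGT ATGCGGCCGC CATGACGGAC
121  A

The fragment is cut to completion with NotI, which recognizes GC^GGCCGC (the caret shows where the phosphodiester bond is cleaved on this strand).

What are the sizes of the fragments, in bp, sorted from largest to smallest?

NotI sites (GCGGCCGC) start at positions 64, 80, 103.
NotI cuts after base 2 of each site, so after positions 65, 81, 104.
Linear molecule, 3 cuts → 4 fragments:
  1–65 → 65 bp
  66–81 → 16 bp
  82–104 → 23 bp
  105–121 → 17 bp
Sorted largest to smallest: 65, 23, 17, 16 bp.

65, 23, 17, 16 bp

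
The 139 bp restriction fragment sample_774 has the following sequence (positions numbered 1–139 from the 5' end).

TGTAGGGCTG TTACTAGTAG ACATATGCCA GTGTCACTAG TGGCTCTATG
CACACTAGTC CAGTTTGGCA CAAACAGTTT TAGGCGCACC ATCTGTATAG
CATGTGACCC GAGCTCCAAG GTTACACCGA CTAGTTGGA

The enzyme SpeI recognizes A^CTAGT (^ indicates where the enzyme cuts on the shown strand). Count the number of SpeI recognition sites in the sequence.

ACTAGT occurs starting at positions 13, 36, 54, 130.
SpeI cuts at 4 sites.

4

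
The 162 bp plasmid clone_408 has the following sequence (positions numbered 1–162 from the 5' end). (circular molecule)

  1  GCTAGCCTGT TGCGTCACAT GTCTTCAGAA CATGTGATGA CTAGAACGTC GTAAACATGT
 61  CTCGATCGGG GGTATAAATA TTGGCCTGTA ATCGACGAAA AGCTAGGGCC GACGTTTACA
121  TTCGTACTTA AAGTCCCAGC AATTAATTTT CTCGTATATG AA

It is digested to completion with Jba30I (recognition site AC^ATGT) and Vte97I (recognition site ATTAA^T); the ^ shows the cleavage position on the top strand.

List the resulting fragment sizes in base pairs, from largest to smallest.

Jba30I sites (ACATGT) start at positions 17, 30, 55.
Jba30I cuts after base 2 of each site, so after positions 18, 31, 56.
The Vte97I site (ATTAAT) starts at position 142.
Vte97I cuts after base 5 of each site (before the last base), so after position 146.
Combined cut positions: 18, 31, 56, 146.
Circular molecule, 4 cuts → 4 fragments:
  19–31 → 13 bp
  32–56 → 25 bp
  57–146 → 90 bp
  147–162 then 1–18 → 16 + 18 = 34 bp
Sorted largest to smallest: 90, 34, 25, 13 bp.

90, 34, 25, 13 bp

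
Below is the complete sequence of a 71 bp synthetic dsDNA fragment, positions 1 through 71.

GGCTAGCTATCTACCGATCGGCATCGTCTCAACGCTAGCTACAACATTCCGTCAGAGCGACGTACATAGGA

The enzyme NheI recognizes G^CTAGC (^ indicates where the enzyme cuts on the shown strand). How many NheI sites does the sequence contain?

GCTAGC occurs starting at positions 2, 34.
NheI cuts at 2 sites.

2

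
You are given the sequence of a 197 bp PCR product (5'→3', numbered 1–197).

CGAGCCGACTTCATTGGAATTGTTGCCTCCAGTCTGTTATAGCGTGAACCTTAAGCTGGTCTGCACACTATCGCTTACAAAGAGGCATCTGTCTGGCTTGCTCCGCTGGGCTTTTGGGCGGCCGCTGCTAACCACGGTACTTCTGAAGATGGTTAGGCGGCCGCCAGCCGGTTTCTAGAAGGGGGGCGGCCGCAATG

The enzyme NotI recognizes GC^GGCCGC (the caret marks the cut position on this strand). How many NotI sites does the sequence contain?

GCGGCCGC occurs starting at positions 118, 157, 186.
NotI cuts at 3 sites.

3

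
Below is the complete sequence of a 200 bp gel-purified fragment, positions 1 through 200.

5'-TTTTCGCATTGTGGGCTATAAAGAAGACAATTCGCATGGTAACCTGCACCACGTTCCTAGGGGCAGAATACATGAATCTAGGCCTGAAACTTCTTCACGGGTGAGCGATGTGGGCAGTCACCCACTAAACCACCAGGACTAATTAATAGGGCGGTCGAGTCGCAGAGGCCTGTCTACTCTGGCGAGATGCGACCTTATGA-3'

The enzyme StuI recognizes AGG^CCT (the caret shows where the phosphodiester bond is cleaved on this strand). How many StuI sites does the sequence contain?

2

AGGCCT occurs starting at positions 80, 166.
StuI cuts at 2 sites.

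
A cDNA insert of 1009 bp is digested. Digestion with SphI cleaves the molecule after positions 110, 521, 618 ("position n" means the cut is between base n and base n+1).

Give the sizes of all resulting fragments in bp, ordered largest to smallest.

411, 391, 110, 97 bp

Linear molecule, 3 cuts → 4 fragments:
  110 − 0 = 110 bp
  521 − 110 = 411 bp
  618 − 521 = 97 bp
  1009 − 618 = 391 bp
Sorted largest to smallest: 411, 391, 110, 97 bp.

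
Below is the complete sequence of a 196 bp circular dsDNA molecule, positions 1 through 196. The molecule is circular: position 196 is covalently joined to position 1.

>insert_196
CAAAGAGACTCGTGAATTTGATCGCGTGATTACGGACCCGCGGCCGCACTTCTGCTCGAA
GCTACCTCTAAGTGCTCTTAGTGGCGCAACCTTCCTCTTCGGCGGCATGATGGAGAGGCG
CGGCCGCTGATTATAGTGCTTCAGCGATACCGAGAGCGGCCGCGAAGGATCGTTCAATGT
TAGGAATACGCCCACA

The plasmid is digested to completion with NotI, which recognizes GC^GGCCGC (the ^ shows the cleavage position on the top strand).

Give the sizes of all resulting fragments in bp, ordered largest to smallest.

NotI sites (GCGGCCGC) start at positions 40, 120, 156.
NotI cuts after base 2 of each site, so after positions 41, 121, 157.
Circular molecule, 3 cuts → 3 fragments:
  42–121 → 80 bp
  122–157 → 36 bp
  158–196 then 1–41 → 39 + 41 = 80 bp
Sorted largest to smallest: 80, 80, 36 bp.

80, 80, 36 bp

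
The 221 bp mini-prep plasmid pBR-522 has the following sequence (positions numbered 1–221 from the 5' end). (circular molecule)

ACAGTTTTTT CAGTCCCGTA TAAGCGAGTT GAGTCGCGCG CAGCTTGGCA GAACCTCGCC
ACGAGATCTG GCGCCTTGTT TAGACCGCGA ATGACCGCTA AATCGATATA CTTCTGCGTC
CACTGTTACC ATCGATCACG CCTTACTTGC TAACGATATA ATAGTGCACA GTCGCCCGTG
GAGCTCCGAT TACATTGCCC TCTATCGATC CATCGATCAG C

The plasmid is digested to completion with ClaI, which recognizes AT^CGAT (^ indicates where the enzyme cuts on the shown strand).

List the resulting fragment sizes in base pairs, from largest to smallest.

ClaI sites (ATCGAT) start at positions 102, 131, 204, 212.
ClaI cuts after base 2 of each site, so after positions 103, 132, 205, 213.
Circular molecule, 4 cuts → 4 fragments:
  104–132 → 29 bp
  133–205 → 73 bp
  206–213 → 8 bp
  214–221 then 1–103 → 8 + 103 = 111 bp
Sorted largest to smallest: 111, 73, 29, 8 bp.

111, 73, 29, 8 bp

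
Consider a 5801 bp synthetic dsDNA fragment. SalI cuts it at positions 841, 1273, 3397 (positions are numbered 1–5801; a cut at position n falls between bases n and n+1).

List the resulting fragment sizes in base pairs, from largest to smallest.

Linear molecule, 3 cuts → 4 fragments:
  841 − 0 = 841 bp
  1273 − 841 = 432 bp
  3397 − 1273 = 2124 bp
  5801 − 3397 = 2404 bp
Sorted largest to smallest: 2404, 2124, 841, 432 bp.

2404, 2124, 841, 432 bp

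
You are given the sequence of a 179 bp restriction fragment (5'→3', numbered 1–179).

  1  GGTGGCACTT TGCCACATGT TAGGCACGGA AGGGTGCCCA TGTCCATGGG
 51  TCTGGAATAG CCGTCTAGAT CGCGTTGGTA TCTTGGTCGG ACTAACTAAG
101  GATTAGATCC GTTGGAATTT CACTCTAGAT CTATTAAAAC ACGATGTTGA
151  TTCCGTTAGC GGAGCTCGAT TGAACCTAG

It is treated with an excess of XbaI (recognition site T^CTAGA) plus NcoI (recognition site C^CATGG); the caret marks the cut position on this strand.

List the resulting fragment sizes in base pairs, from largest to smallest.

XbaI sites (TCTAGA) start at positions 64, 124.
XbaI cuts after the first base of each site, so after positions 64, 124.
The NcoI site (CCATGG) starts at position 44.
NcoI cuts after the first base of each site, so after position 44.
Combined cut positions: 44, 64, 124.
Linear molecule, 3 cuts → 4 fragments:
  1–44 → 44 bp
  45–64 → 20 bp
  65–124 → 60 bp
  125–179 → 55 bp
Sorted largest to smallest: 60, 55, 44, 20 bp.

60, 55, 44, 20 bp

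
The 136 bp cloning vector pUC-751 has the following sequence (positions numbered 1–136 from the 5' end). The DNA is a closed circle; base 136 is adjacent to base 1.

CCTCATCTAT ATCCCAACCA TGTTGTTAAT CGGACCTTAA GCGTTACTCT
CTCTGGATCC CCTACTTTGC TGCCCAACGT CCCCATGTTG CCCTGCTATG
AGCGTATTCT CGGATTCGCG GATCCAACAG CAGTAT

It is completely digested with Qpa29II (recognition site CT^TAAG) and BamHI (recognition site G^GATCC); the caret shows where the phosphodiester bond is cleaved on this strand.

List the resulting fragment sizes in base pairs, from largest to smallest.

The Qpa29II site (CTTAAG) starts at position 36.
Qpa29II cuts after base 2 of each site, so after position 37.
BamHI sites (GGATCC) start at positions 55, 120.
BamHI cuts after the first base of each site, so after positions 55, 120.
Combined cut positions: 37, 55, 120.
Circular molecule, 3 cuts → 3 fragments:
  38–55 → 18 bp
  56–120 → 65 bp
  121–136 then 1–37 → 16 + 37 = 53 bp
Sorted largest to smallest: 65, 53, 18 bp.

65, 53, 18 bp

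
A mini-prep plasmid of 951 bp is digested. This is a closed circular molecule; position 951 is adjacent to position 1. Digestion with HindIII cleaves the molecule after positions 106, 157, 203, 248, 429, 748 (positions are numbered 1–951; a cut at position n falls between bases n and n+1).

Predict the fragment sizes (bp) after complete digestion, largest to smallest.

319, 309, 181, 51, 46, 45 bp

Circular molecule, 6 cuts → 6 fragments:
  157 − 106 = 51 bp
  203 − 157 = 46 bp
  248 − 203 = 45 bp
  429 − 248 = 181 bp
  748 − 429 = 319 bp
  wrap: 951 − 748 + 106 = 309 bp
Sorted largest to smallest: 319, 309, 181, 51, 46, 45 bp.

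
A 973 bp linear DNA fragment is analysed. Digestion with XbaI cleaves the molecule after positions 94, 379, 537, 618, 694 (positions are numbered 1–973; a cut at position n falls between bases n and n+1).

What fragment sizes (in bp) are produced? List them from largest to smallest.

Linear molecule, 5 cuts → 6 fragments:
  94 − 0 = 94 bp
  379 − 94 = 285 bp
  537 − 379 = 158 bp
  618 − 537 = 81 bp
  694 − 618 = 76 bp
  973 − 694 = 279 bp
Sorted largest to smallest: 285, 279, 158, 94, 81, 76 bp.

285, 279, 158, 94, 81, 76 bp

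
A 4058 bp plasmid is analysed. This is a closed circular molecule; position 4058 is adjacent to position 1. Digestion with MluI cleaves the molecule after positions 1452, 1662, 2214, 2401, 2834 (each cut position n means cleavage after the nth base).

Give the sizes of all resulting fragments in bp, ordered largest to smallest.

Circular molecule, 5 cuts → 5 fragments:
  1662 − 1452 = 210 bp
  2214 − 1662 = 552 bp
  2401 − 2214 = 187 bp
  2834 − 2401 = 433 bp
  wrap: 4058 − 2834 + 1452 = 2676 bp
Sorted largest to smallest: 2676, 552, 433, 210, 187 bp.

2676, 552, 433, 210, 187 bp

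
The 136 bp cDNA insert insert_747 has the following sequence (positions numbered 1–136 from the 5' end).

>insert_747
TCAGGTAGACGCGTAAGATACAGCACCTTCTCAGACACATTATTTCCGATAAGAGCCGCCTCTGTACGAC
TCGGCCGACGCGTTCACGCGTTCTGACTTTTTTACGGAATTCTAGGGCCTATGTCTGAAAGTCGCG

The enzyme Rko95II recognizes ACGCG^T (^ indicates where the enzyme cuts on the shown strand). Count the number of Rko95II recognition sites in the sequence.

ACGCGT occurs starting at positions 9, 78, 86.
Rko95II cuts at 3 sites.

3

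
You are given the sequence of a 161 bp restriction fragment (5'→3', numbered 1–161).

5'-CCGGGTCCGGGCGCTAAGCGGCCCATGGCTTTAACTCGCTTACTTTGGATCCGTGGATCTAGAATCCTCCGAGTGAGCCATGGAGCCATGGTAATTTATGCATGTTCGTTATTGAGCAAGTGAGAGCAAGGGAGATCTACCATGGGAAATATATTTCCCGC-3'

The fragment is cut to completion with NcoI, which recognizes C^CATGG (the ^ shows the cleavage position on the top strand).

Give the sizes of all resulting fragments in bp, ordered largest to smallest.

NcoI sites (CCATGG) start at positions 23, 78, 86, 140.
NcoI cuts after the first base of each site, so after positions 23, 78, 86, 140.
Linear molecule, 4 cuts → 5 fragments:
  1–23 → 23 bp
  24–78 → 55 bp
  79–86 → 8 bp
  87–140 → 54 bp
  141–161 → 21 bp
Sorted largest to smallest: 55, 54, 23, 21, 8 bp.

55, 54, 23, 21, 8 bp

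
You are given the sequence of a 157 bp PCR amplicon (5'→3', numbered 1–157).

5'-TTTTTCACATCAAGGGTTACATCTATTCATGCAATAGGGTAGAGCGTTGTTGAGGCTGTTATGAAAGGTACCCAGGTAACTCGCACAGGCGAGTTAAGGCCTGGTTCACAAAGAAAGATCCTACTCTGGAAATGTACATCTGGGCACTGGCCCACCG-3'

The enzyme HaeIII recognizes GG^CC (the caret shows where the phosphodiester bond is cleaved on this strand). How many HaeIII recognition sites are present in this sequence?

2

GGCC occurs starting at positions 98, 149.
HaeIII cuts at 2 sites.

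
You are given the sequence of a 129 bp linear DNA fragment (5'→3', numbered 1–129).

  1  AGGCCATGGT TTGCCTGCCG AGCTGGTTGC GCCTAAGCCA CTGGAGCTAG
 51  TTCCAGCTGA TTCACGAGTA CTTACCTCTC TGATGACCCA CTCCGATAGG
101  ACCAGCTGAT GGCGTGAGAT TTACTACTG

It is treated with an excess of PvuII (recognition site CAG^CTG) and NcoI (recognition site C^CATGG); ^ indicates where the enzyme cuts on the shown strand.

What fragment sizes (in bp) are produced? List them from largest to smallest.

PvuII sites (CAGCTG) start at positions 54, 103.
PvuII cuts after base 3 of each site, so after positions 56, 105.
The NcoI site (CCATGG) starts at position 4.
NcoI cuts after the first base of each site, so after position 4.
Combined cut positions: 4, 56, 105.
Linear molecule, 3 cuts → 4 fragments:
  1–4 → 4 bp
  5–56 → 52 bp
  57–105 → 49 bp
  106–129 → 24 bp
Sorted largest to smallest: 52, 49, 24, 4 bp.

52, 49, 24, 4 bp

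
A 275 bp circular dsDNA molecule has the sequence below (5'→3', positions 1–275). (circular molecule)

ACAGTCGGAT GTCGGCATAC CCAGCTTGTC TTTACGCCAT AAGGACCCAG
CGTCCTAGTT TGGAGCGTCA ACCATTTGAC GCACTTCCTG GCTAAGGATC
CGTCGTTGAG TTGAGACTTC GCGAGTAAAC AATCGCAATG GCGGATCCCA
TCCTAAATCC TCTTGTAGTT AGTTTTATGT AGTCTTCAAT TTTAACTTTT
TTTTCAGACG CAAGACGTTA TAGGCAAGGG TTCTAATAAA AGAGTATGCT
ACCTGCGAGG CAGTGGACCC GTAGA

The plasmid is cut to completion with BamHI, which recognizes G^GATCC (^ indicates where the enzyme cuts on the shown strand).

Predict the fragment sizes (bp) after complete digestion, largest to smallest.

228, 47 bp

BamHI sites (GGATCC) start at positions 96, 143.
BamHI cuts after the first base of each site, so after positions 96, 143.
Circular molecule, 2 cuts → 2 fragments:
  97–143 → 47 bp
  144–275 then 1–96 → 132 + 96 = 228 bp
Sorted largest to smallest: 228, 47 bp.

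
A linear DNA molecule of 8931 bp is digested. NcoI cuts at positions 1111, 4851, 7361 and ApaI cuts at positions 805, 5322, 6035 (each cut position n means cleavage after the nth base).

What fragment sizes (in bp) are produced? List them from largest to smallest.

3740, 1570, 1326, 805, 713, 471, 306 bp

Combined cut positions (sorted): 805, 1111, 4851, 5322, 6035, 7361.
Linear molecule, 6 cuts → 7 fragments:
  805 − 0 = 805 bp
  1111 − 805 = 306 bp
  4851 − 1111 = 3740 bp
  5322 − 4851 = 471 bp
  6035 − 5322 = 713 bp
  7361 − 6035 = 1326 bp
  8931 − 7361 = 1570 bp
Sorted largest to smallest: 3740, 1570, 1326, 805, 713, 471, 306 bp.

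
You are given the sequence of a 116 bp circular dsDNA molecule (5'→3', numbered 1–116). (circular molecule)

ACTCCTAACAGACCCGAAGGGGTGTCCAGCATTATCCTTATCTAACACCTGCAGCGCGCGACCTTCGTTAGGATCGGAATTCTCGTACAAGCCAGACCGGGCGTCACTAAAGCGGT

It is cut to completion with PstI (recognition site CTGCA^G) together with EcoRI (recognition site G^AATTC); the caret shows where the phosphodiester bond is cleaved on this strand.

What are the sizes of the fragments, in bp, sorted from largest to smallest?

92, 24 bp

The PstI site (CTGCAG) starts at position 49.
PstI cuts after base 5 of each site (before the last base), so after position 53.
The EcoRI site (GAATTC) starts at position 77.
EcoRI cuts after the first base of each site, so after position 77.
Combined cut positions: 53, 77.
Circular molecule, 2 cuts → 2 fragments:
  54–77 → 24 bp
  78–116 then 1–53 → 39 + 53 = 92 bp
Sorted largest to smallest: 92, 24 bp.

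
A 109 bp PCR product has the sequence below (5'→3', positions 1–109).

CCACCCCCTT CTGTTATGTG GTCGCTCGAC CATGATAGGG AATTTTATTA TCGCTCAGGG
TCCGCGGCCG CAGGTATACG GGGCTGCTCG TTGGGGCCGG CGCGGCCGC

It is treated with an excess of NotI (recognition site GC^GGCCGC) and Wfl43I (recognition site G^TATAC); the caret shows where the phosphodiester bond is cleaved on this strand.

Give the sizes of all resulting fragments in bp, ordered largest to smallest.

65, 29, 9, 6 bp

NotI sites (GCGGCCGC) start at positions 64, 102.
NotI cuts after base 2 of each site, so after positions 65, 103.
The Wfl43I site (GTATAC) starts at position 74.
Wfl43I cuts after the first base of each site, so after position 74.
Combined cut positions: 65, 74, 103.
Linear molecule, 3 cuts → 4 fragments:
  1–65 → 65 bp
  66–74 → 9 bp
  75–103 → 29 bp
  104–109 → 6 bp
Sorted largest to smallest: 65, 29, 9, 6 bp.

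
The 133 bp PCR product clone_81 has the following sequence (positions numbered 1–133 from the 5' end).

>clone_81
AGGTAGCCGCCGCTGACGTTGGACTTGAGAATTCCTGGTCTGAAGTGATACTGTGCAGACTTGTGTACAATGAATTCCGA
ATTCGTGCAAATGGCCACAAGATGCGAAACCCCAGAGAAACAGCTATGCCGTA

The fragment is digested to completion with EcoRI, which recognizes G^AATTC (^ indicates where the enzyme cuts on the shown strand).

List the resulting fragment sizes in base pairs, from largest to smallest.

54, 43, 29, 7 bp

EcoRI sites (GAATTC) start at positions 29, 72, 79.
EcoRI cuts after the first base of each site, so after positions 29, 72, 79.
Linear molecule, 3 cuts → 4 fragments:
  1–29 → 29 bp
  30–72 → 43 bp
  73–79 → 7 bp
  80–133 → 54 bp
Sorted largest to smallest: 54, 43, 29, 7 bp.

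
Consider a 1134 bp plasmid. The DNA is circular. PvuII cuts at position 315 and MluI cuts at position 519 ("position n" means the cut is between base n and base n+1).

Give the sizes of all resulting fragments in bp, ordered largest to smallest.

Combined cut positions (sorted): 315, 519.
Circular molecule, 2 cuts → 2 fragments:
  519 − 315 = 204 bp
  wrap: 1134 − 519 + 315 = 930 bp
Sorted largest to smallest: 930, 204 bp.

930, 204 bp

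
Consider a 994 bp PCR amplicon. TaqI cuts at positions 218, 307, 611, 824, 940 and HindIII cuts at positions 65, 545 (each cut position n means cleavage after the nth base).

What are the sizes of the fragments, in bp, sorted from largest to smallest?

Combined cut positions (sorted): 65, 218, 307, 545, 611, 824, 940.
Linear molecule, 7 cuts → 8 fragments:
  65 − 0 = 65 bp
  218 − 65 = 153 bp
  307 − 218 = 89 bp
  545 − 307 = 238 bp
  611 − 545 = 66 bp
  824 − 611 = 213 bp
  940 − 824 = 116 bp
  994 − 940 = 54 bp
Sorted largest to smallest: 238, 213, 153, 116, 89, 66, 65, 54 bp.

238, 213, 153, 116, 89, 66, 65, 54 bp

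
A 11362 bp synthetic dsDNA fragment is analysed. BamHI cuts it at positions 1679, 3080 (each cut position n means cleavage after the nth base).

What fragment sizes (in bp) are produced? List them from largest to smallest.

8282, 1679, 1401 bp

Linear molecule, 2 cuts → 3 fragments:
  1679 − 0 = 1679 bp
  3080 − 1679 = 1401 bp
  11362 − 3080 = 8282 bp
Sorted largest to smallest: 8282, 1679, 1401 bp.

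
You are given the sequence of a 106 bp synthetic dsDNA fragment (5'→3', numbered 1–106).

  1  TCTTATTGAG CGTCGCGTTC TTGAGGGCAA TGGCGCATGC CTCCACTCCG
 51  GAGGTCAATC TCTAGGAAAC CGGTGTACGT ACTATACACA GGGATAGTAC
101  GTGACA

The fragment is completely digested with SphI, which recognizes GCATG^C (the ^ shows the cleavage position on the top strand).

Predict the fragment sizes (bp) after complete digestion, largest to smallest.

The SphI site (GCATGC) starts at position 35.
SphI cuts after base 5 of each site (before the last base), so after position 39.
Linear molecule, 1 cut → 2 fragments:
  1–39 → 39 bp
  40–106 → 67 bp
Sorted largest to smallest: 67, 39 bp.

67, 39 bp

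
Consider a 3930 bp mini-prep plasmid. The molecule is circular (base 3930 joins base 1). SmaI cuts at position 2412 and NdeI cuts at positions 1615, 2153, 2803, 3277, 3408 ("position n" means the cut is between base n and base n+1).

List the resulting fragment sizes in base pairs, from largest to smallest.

2137, 538, 474, 391, 259, 131 bp

Combined cut positions (sorted): 1615, 2153, 2412, 2803, 3277, 3408.
Circular molecule, 6 cuts → 6 fragments:
  2153 − 1615 = 538 bp
  2412 − 2153 = 259 bp
  2803 − 2412 = 391 bp
  3277 − 2803 = 474 bp
  3408 − 3277 = 131 bp
  wrap: 3930 − 3408 + 1615 = 2137 bp
Sorted largest to smallest: 2137, 538, 474, 391, 259, 131 bp.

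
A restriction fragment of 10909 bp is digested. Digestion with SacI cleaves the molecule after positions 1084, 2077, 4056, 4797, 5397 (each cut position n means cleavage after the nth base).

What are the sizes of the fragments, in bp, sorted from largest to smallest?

5512, 1979, 1084, 993, 741, 600 bp

Linear molecule, 5 cuts → 6 fragments:
  1084 − 0 = 1084 bp
  2077 − 1084 = 993 bp
  4056 − 2077 = 1979 bp
  4797 − 4056 = 741 bp
  5397 − 4797 = 600 bp
  10909 − 5397 = 5512 bp
Sorted largest to smallest: 5512, 1979, 1084, 993, 741, 600 bp.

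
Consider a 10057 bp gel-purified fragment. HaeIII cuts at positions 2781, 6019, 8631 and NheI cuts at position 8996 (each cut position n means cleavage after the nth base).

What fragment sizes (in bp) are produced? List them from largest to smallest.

3238, 2781, 2612, 1061, 365 bp

Combined cut positions (sorted): 2781, 6019, 8631, 8996.
Linear molecule, 4 cuts → 5 fragments:
  2781 − 0 = 2781 bp
  6019 − 2781 = 3238 bp
  8631 − 6019 = 2612 bp
  8996 − 8631 = 365 bp
  10057 − 8996 = 1061 bp
Sorted largest to smallest: 3238, 2781, 2612, 1061, 365 bp.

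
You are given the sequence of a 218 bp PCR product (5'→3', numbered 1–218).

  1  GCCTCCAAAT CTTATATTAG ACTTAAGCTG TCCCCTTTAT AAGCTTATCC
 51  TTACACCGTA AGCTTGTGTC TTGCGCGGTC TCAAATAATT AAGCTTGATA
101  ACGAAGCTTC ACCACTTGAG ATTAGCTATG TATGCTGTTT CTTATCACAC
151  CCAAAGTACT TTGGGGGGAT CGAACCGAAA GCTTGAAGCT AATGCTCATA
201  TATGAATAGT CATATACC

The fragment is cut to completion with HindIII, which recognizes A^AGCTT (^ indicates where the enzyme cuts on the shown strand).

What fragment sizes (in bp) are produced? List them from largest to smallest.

HindIII sites (AAGCTT) start at positions 41, 60, 91, 104, 179.
HindIII cuts after the first base of each site, so after positions 41, 60, 91, 104, 179.
Linear molecule, 5 cuts → 6 fragments:
  1–41 → 41 bp
  42–60 → 19 bp
  61–91 → 31 bp
  92–104 → 13 bp
  105–179 → 75 bp
  180–218 → 39 bp
Sorted largest to smallest: 75, 41, 39, 31, 19, 13 bp.

75, 41, 39, 31, 19, 13 bp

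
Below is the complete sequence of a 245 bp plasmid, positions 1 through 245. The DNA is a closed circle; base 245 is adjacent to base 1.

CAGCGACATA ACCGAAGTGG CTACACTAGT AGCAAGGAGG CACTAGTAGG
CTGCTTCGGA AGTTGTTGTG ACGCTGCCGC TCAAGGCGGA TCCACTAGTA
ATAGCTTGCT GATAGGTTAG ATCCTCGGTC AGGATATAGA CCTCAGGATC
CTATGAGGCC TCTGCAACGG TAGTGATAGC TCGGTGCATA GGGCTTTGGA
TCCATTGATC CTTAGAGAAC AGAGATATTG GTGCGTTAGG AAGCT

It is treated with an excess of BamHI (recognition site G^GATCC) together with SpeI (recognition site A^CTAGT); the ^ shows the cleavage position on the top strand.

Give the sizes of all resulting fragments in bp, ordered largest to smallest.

72, 52, 52, 46, 17, 6 bp

BamHI sites (GGATCC) start at positions 88, 146, 198.
BamHI cuts after the first base of each site, so after positions 88, 146, 198.
SpeI sites (ACTAGT) start at positions 25, 42, 94.
SpeI cuts after the first base of each site, so after positions 25, 42, 94.
Combined cut positions: 25, 42, 88, 94, 146, 198.
Circular molecule, 6 cuts → 6 fragments:
  26–42 → 17 bp
  43–88 → 46 bp
  89–94 → 6 bp
  95–146 → 52 bp
  147–198 → 52 bp
  199–245 then 1–25 → 47 + 25 = 72 bp
Sorted largest to smallest: 72, 52, 52, 46, 17, 6 bp.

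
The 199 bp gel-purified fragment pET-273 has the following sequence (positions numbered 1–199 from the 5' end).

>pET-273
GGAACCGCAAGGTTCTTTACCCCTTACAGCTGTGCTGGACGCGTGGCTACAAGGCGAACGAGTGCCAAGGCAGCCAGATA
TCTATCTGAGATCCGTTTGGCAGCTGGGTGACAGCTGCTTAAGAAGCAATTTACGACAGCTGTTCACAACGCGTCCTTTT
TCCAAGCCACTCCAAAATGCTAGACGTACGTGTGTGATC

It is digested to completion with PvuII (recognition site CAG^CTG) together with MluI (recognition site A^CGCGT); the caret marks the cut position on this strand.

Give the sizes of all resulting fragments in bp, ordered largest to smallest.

64, 50, 29, 25, 11, 10, 10 bp

PvuII sites (CAGCTG) start at positions 27, 101, 112, 137.
PvuII cuts after base 3 of each site, so after positions 29, 103, 114, 139.
MluI sites (ACGCGT) start at positions 39, 149.
MluI cuts after the first base of each site, so after positions 39, 149.
Combined cut positions: 29, 39, 103, 114, 139, 149.
Linear molecule, 6 cuts → 7 fragments:
  1–29 → 29 bp
  30–39 → 10 bp
  40–103 → 64 bp
  104–114 → 11 bp
  115–139 → 25 bp
  140–149 → 10 bp
  150–199 → 50 bp
Sorted largest to smallest: 64, 50, 29, 25, 11, 10, 10 bp.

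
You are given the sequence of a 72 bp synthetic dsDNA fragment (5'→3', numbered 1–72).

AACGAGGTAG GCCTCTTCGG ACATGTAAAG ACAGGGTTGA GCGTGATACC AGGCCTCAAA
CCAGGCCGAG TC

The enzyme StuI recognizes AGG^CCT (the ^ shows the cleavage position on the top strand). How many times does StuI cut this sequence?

AGGCCT occurs starting at positions 9, 51.
StuI cuts at 2 sites.

2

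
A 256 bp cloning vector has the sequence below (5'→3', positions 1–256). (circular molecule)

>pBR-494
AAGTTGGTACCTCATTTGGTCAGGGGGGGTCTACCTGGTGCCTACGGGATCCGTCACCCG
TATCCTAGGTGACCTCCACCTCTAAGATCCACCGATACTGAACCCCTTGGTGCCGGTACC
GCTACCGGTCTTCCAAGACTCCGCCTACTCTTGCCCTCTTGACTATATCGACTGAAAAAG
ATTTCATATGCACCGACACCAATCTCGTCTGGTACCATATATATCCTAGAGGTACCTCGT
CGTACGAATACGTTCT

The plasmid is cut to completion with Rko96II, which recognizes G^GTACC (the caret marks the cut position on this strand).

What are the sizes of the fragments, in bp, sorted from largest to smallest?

Rko96II sites (GGTACC) start at positions 6, 115, 211, 231.
Rko96II cuts after the first base of each site, so after positions 6, 115, 211, 231.
Circular molecule, 4 cuts → 4 fragments:
  7–115 → 109 bp
  116–211 → 96 bp
  212–231 → 20 bp
  232–256 then 1–6 → 25 + 6 = 31 bp
Sorted largest to smallest: 109, 96, 31, 20 bp.

109, 96, 31, 20 bp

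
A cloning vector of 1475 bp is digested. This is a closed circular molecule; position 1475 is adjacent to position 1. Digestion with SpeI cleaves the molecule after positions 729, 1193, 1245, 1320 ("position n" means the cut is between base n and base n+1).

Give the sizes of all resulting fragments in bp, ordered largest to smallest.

Circular molecule, 4 cuts → 4 fragments:
  1193 − 729 = 464 bp
  1245 − 1193 = 52 bp
  1320 − 1245 = 75 bp
  wrap: 1475 − 1320 + 729 = 884 bp
Sorted largest to smallest: 884, 464, 75, 52 bp.

884, 464, 75, 52 bp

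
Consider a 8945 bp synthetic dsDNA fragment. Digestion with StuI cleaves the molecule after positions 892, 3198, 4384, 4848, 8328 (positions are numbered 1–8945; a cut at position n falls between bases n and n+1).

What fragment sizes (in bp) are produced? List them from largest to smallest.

Linear molecule, 5 cuts → 6 fragments:
  892 − 0 = 892 bp
  3198 − 892 = 2306 bp
  4384 − 3198 = 1186 bp
  4848 − 4384 = 464 bp
  8328 − 4848 = 3480 bp
  8945 − 8328 = 617 bp
Sorted largest to smallest: 3480, 2306, 1186, 892, 617, 464 bp.

3480, 2306, 1186, 892, 617, 464 bp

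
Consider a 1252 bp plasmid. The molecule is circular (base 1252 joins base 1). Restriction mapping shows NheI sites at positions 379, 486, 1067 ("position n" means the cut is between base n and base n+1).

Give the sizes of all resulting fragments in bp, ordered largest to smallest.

Circular molecule, 3 cuts → 3 fragments:
  486 − 379 = 107 bp
  1067 − 486 = 581 bp
  wrap: 1252 − 1067 + 379 = 564 bp
Sorted largest to smallest: 581, 564, 107 bp.

581, 564, 107 bp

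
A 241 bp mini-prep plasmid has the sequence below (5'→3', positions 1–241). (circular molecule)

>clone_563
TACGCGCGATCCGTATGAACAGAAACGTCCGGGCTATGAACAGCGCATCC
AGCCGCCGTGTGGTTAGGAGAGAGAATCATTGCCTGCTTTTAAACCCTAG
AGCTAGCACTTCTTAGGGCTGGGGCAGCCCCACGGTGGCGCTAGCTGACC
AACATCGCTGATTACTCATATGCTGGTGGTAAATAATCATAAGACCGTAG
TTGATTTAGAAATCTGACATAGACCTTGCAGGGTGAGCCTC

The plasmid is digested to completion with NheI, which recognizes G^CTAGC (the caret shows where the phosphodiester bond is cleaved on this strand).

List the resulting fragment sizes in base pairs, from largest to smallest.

203, 38 bp

NheI sites (GCTAGC) start at positions 102, 140.
NheI cuts after the first base of each site, so after positions 102, 140.
Circular molecule, 2 cuts → 2 fragments:
  103–140 → 38 bp
  141–241 then 1–102 → 101 + 102 = 203 bp
Sorted largest to smallest: 203, 38 bp.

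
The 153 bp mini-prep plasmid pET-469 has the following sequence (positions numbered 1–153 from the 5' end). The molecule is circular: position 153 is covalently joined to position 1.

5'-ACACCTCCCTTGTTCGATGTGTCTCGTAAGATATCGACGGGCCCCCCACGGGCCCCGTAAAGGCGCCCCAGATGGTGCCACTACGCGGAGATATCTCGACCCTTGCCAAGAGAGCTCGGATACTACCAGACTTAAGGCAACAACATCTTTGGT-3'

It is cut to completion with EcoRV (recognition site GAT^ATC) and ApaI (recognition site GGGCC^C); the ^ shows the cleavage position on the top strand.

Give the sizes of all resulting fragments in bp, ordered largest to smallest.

EcoRV sites (GATATC) start at positions 30, 90.
EcoRV cuts after base 3 of each site, so after positions 32, 92.
ApaI sites (GGGCCC) start at positions 39, 50.
ApaI cuts after base 5 of each site (before the last base), so after positions 43, 54.
Combined cut positions: 32, 43, 54, 92.
Circular molecule, 4 cuts → 4 fragments:
  33–43 → 11 bp
  44–54 → 11 bp
  55–92 → 38 bp
  93–153 then 1–32 → 61 + 32 = 93 bp
Sorted largest to smallest: 93, 38, 11, 11 bp.

93, 38, 11, 11 bp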